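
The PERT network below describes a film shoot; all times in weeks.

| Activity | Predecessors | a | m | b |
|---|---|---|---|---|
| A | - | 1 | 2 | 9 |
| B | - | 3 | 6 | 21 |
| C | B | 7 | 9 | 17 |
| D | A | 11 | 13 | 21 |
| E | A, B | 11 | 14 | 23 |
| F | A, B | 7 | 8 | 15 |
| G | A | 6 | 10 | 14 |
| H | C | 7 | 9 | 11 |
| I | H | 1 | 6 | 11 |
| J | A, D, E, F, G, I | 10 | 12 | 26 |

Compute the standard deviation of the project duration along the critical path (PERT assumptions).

te_A = (1 + 4·2 + 9)/6 = 18/6 = 3; σ²_A = ((9−1)/6)² = 1.778
te_B = (3 + 4·6 + 21)/6 = 48/6 = 8; σ²_B = ((21−3)/6)² = 9.000
te_C = (7 + 4·9 + 17)/6 = 60/6 = 10; σ²_C = ((17−7)/6)² = 2.778
te_D = (11 + 4·13 + 21)/6 = 84/6 = 14; σ²_D = ((21−11)/6)² = 2.778
te_E = (11 + 4·14 + 23)/6 = 90/6 = 15; σ²_E = ((23−11)/6)² = 4.000
te_F = (7 + 4·8 + 15)/6 = 54/6 = 9; σ²_F = ((15−7)/6)² = 1.778
te_G = (6 + 4·10 + 14)/6 = 60/6 = 10; σ²_G = ((14−6)/6)² = 1.778
te_H = (7 + 4·9 + 11)/6 = 54/6 = 9; σ²_H = ((11−7)/6)² = 0.444
te_I = (1 + 4·6 + 11)/6 = 36/6 = 6; σ²_I = ((11−1)/6)² = 2.778
te_J = (10 + 4·12 + 26)/6 = 84/6 = 14; σ²_J = ((26−10)/6)² = 7.111

Forward pass:
ES_A = 0; EF_A = 3
ES_B = 0; EF_B = 8
ES_C = 8; EF_C = 8+10 = 18
ES_D = 3; EF_D = 3+14 = 17
ES_E = max(EF_A=3, EF_B=8) = 8; EF_E = 8+15 = 23
ES_F = max(EF_A=3, EF_B=8) = 8; EF_F = 8+9 = 17
ES_G = 3; EF_G = 3+10 = 13
ES_H = 18; EF_H = 18+9 = 27
ES_I = 27; EF_I = 27+6 = 33
ES_J = max(EF_A=3, EF_D=17, EF_E=23, EF_F=17, EF_G=13, EF_I=33) = 33; EF_J = 33+14 = 47
Expected project duration μ = 47 weeks. Critical path: B → C → H → I → J.

Variance along critical path = 9.000 + 2.778 + 0.444 + 2.778 + 7.111 = 22.111
σ = √22.111 = 4.702 weeks

4.70 weeks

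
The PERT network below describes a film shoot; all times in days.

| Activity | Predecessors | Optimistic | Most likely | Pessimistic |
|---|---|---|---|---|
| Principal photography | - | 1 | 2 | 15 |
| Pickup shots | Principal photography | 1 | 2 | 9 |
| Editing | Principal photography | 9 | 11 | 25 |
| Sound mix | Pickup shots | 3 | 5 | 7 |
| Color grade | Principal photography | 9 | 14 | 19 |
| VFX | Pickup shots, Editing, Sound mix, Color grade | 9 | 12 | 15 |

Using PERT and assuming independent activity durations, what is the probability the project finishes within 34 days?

0.906

te_Principal photography = (1 + 4·2 + 15)/6 = 24/6 = 4; σ²_Principal photography = ((15−1)/6)² = 5.444
te_Pickup shots = (1 + 4·2 + 9)/6 = 18/6 = 3; σ²_Pickup shots = ((9−1)/6)² = 1.778
te_Editing = (9 + 4·11 + 25)/6 = 78/6 = 13; σ²_Editing = ((25−9)/6)² = 7.111
te_Sound mix = (3 + 4·5 + 7)/6 = 30/6 = 5; σ²_Sound mix = ((7−3)/6)² = 0.444
te_Color grade = (9 + 4·14 + 19)/6 = 84/6 = 14; σ²_Color grade = ((19−9)/6)² = 2.778
te_VFX = (9 + 4·12 + 15)/6 = 72/6 = 12; σ²_VFX = ((15−9)/6)² = 1.000

Forward pass:
ES_Principal photography = 0; EF_Principal photography = 4
ES_Pickup shots = 4; EF_Pickup shots = 4+3 = 7
ES_Editing = 4; EF_Editing = 4+13 = 17
ES_Sound mix = 7; EF_Sound mix = 7+5 = 12
ES_Color grade = 4; EF_Color grade = 4+14 = 18
ES_VFX = max(EF_Pickup shots=7, EF_Editing=17, EF_Sound mix=12, EF_Color grade=18) = 18; EF_VFX = 18+12 = 30
Expected project duration μ = 30 days. Critical path: Principal photography → Color grade → VFX.

Variance along critical path = 5.444 + 2.778 + 1.000 = 9.222; σ = √9.222 = 3.037 days.
Z = (34 − 30) / 3.037 = 1.317
P(T ≤ 34) = Φ(1.317) ≈ 0.906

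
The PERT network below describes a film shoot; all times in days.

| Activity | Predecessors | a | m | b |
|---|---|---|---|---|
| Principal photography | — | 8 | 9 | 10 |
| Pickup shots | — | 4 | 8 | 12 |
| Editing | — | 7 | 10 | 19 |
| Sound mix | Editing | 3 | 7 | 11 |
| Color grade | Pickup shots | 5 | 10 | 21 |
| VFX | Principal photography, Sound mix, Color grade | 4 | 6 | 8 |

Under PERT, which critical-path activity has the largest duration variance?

te_Principal photography = (8 + 4·9 + 10)/6 = 54/6 = 9; σ²_Principal photography = ((10−8)/6)² = 0.111
te_Pickup shots = (4 + 4·8 + 12)/6 = 48/6 = 8; σ²_Pickup shots = ((12−4)/6)² = 1.778
te_Editing = (7 + 4·10 + 19)/6 = 66/6 = 11; σ²_Editing = ((19−7)/6)² = 4.000
te_Sound mix = (3 + 4·7 + 11)/6 = 42/6 = 7; σ²_Sound mix = ((11−3)/6)² = 1.778
te_Color grade = (5 + 4·10 + 21)/6 = 66/6 = 11; σ²_Color grade = ((21−5)/6)² = 7.111
te_VFX = (4 + 4·6 + 8)/6 = 36/6 = 6; σ²_VFX = ((8−4)/6)² = 0.444

Forward pass:
ES_Principal photography = 0; EF_Principal photography = 9
ES_Pickup shots = 0; EF_Pickup shots = 8
ES_Editing = 0; EF_Editing = 11
ES_Sound mix = 11; EF_Sound mix = 11+7 = 18
ES_Color grade = 8; EF_Color grade = 8+11 = 19
ES_VFX = max(EF_Principal photography=9, EF_Sound mix=18, EF_Color grade=19) = 19; EF_VFX = 19+6 = 25
Expected project duration μ = 25 days. Critical path: Pickup shots → Color grade → VFX.

Variances on critical path: σ²_Pickup shots=1.778, σ²_Color grade=7.111, σ²_VFX=0.444.
Largest is σ²_Color grade = 7.111.

Color grade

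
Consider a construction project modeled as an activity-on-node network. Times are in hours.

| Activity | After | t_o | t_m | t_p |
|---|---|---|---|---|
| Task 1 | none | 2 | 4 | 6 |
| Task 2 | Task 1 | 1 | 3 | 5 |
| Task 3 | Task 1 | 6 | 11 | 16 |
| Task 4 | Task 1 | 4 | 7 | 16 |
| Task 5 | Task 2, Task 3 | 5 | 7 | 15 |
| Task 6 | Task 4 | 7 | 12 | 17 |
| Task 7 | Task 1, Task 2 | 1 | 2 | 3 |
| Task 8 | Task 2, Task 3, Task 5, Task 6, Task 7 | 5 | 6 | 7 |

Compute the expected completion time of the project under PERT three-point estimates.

30 hours

te_Task 1 = (2 + 4·4 + 6)/6 = 24/6 = 4
te_Task 2 = (1 + 4·3 + 5)/6 = 18/6 = 3
te_Task 3 = (6 + 4·11 + 16)/6 = 66/6 = 11
te_Task 4 = (4 + 4·7 + 16)/6 = 48/6 = 8
te_Task 5 = (5 + 4·7 + 15)/6 = 48/6 = 8
te_Task 6 = (7 + 4·12 + 17)/6 = 72/6 = 12
te_Task 7 = (1 + 4·2 + 3)/6 = 12/6 = 2
te_Task 8 = (5 + 4·6 + 7)/6 = 36/6 = 6

Forward pass:
ES_Task 1 = 0; EF_Task 1 = 4
ES_Task 2 = 4; EF_Task 2 = 4+3 = 7
ES_Task 3 = 4; EF_Task 3 = 4+11 = 15
ES_Task 4 = 4; EF_Task 4 = 4+8 = 12
ES_Task 5 = max(EF_Task 2=7, EF_Task 3=15) = 15; EF_Task 5 = 15+8 = 23
ES_Task 6 = 12; EF_Task 6 = 12+12 = 24
ES_Task 7 = max(EF_Task 1=4, EF_Task 2=7) = 7; EF_Task 7 = 7+2 = 9
ES_Task 8 = max(EF_Task 2=7, EF_Task 3=15, EF_Task 5=23, EF_Task 6=24, EF_Task 7=9) = 24; EF_Task 8 = 24+6 = 30
Expected project duration μ = 30 hours. Critical path: Task 1 → Task 4 → Task 6 → Task 8.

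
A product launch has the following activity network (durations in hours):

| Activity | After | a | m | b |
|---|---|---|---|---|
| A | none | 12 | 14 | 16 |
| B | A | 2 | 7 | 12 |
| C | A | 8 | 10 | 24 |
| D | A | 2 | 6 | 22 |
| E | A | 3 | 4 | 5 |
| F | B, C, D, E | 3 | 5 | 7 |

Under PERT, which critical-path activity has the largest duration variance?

C

te_A = (12 + 4·14 + 16)/6 = 84/6 = 14; σ²_A = ((16−12)/6)² = 0.444
te_B = (2 + 4·7 + 12)/6 = 42/6 = 7; σ²_B = ((12−2)/6)² = 2.778
te_C = (8 + 4·10 + 24)/6 = 72/6 = 12; σ²_C = ((24−8)/6)² = 7.111
te_D = (2 + 4·6 + 22)/6 = 48/6 = 8; σ²_D = ((22−2)/6)² = 11.111
te_E = (3 + 4·4 + 5)/6 = 24/6 = 4; σ²_E = ((5−3)/6)² = 0.111
te_F = (3 + 4·5 + 7)/6 = 30/6 = 5; σ²_F = ((7−3)/6)² = 0.444

Forward pass:
ES_A = 0; EF_A = 14
ES_B = 14; EF_B = 14+7 = 21
ES_C = 14; EF_C = 14+12 = 26
ES_D = 14; EF_D = 14+8 = 22
ES_E = 14; EF_E = 14+4 = 18
ES_F = max(EF_B=21, EF_C=26, EF_D=22, EF_E=18) = 26; EF_F = 26+5 = 31
Expected project duration μ = 31 hours. Critical path: A → C → F.

Variances on critical path: σ²_A=0.444, σ²_C=7.111, σ²_F=0.444.
Largest is σ²_C = 7.111.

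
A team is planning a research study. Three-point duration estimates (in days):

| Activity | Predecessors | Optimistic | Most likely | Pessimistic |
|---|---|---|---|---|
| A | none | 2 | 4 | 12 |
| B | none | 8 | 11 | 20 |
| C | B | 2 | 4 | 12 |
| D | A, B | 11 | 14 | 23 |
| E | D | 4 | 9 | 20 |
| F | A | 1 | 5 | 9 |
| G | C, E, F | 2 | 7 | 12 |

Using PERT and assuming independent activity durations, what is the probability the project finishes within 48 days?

0.828

te_A = (2 + 4·4 + 12)/6 = 30/6 = 5; σ²_A = ((12−2)/6)² = 2.778
te_B = (8 + 4·11 + 20)/6 = 72/6 = 12; σ²_B = ((20−8)/6)² = 4.000
te_C = (2 + 4·4 + 12)/6 = 30/6 = 5; σ²_C = ((12−2)/6)² = 2.778
te_D = (11 + 4·14 + 23)/6 = 90/6 = 15; σ²_D = ((23−11)/6)² = 4.000
te_E = (4 + 4·9 + 20)/6 = 60/6 = 10; σ²_E = ((20−4)/6)² = 7.111
te_F = (1 + 4·5 + 9)/6 = 30/6 = 5; σ²_F = ((9−1)/6)² = 1.778
te_G = (2 + 4·7 + 12)/6 = 42/6 = 7; σ²_G = ((12−2)/6)² = 2.778

Forward pass:
ES_A = 0; EF_A = 5
ES_B = 0; EF_B = 12
ES_C = 12; EF_C = 12+5 = 17
ES_D = max(EF_A=5, EF_B=12) = 12; EF_D = 12+15 = 27
ES_E = 27; EF_E = 27+10 = 37
ES_F = 5; EF_F = 5+5 = 10
ES_G = max(EF_C=17, EF_E=37, EF_F=10) = 37; EF_G = 37+7 = 44
Expected project duration μ = 44 days. Critical path: B → D → E → G.

Variance along critical path = 4.000 + 4.000 + 7.111 + 2.778 = 17.889; σ = √17.889 = 4.230 days.
Z = (48 − 44) / 4.230 = 0.946
P(T ≤ 48) = Φ(0.946) ≈ 0.828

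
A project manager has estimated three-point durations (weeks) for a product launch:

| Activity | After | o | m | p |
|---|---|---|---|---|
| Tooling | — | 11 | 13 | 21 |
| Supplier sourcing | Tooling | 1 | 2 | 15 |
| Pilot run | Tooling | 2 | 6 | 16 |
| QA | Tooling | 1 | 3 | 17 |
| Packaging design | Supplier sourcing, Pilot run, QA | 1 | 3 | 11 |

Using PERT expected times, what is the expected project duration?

te_Tooling = (11 + 4·13 + 21)/6 = 84/6 = 14
te_Supplier sourcing = (1 + 4·2 + 15)/6 = 24/6 = 4
te_Pilot run = (2 + 4·6 + 16)/6 = 42/6 = 7
te_QA = (1 + 4·3 + 17)/6 = 30/6 = 5
te_Packaging design = (1 + 4·3 + 11)/6 = 24/6 = 4

Forward pass:
ES_Tooling = 0; EF_Tooling = 14
ES_Supplier sourcing = 14; EF_Supplier sourcing = 14+4 = 18
ES_Pilot run = 14; EF_Pilot run = 14+7 = 21
ES_QA = 14; EF_QA = 14+5 = 19
ES_Packaging design = max(EF_Supplier sourcing=18, EF_Pilot run=21, EF_QA=19) = 21; EF_Packaging design = 21+4 = 25
Expected project duration μ = 25 weeks. Critical path: Tooling → Pilot run → Packaging design.

25 weeks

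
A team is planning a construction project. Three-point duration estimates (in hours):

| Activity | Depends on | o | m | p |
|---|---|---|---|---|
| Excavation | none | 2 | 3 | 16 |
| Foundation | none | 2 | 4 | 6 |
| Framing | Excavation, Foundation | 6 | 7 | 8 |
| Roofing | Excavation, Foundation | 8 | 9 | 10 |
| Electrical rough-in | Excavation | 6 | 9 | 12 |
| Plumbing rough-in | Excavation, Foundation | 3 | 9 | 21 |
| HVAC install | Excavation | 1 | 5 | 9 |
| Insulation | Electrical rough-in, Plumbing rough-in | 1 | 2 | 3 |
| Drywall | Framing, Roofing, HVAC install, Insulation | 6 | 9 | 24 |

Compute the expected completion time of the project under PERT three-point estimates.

te_Excavation = (2 + 4·3 + 16)/6 = 30/6 = 5
te_Foundation = (2 + 4·4 + 6)/6 = 24/6 = 4
te_Framing = (6 + 4·7 + 8)/6 = 42/6 = 7
te_Roofing = (8 + 4·9 + 10)/6 = 54/6 = 9
te_Electrical rough-in = (6 + 4·9 + 12)/6 = 54/6 = 9
te_Plumbing rough-in = (3 + 4·9 + 21)/6 = 60/6 = 10
te_HVAC install = (1 + 4·5 + 9)/6 = 30/6 = 5
te_Insulation = (1 + 4·2 + 3)/6 = 12/6 = 2
te_Drywall = (6 + 4·9 + 24)/6 = 66/6 = 11

Forward pass:
ES_Excavation = 0; EF_Excavation = 5
ES_Foundation = 0; EF_Foundation = 4
ES_Framing = max(EF_Excavation=5, EF_Foundation=4) = 5; EF_Framing = 5+7 = 12
ES_Roofing = max(EF_Excavation=5, EF_Foundation=4) = 5; EF_Roofing = 5+9 = 14
ES_Electrical rough-in = 5; EF_Electrical rough-in = 5+9 = 14
ES_Plumbing rough-in = max(EF_Excavation=5, EF_Foundation=4) = 5; EF_Plumbing rough-in = 5+10 = 15
ES_HVAC install = 5; EF_HVAC install = 5+5 = 10
ES_Insulation = max(EF_Electrical rough-in=14, EF_Plumbing rough-in=15) = 15; EF_Insulation = 15+2 = 17
ES_Drywall = max(EF_Framing=12, EF_Roofing=14, EF_HVAC install=10, EF_Insulation=17) = 17; EF_Drywall = 17+11 = 28
Expected project duration μ = 28 hours. Critical path: Excavation → Plumbing rough-in → Insulation → Drywall.

28 hours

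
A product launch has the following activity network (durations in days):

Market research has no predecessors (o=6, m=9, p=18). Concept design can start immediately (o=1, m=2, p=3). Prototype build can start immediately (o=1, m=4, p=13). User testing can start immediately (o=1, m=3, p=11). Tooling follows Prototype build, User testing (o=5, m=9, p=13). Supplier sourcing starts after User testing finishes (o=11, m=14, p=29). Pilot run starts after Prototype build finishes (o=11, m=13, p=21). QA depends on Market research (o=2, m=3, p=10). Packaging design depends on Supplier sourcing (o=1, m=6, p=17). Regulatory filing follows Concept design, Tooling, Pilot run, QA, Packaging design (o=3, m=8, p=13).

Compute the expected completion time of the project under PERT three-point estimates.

te_Market research = (6 + 4·9 + 18)/6 = 60/6 = 10
te_Concept design = (1 + 4·2 + 3)/6 = 12/6 = 2
te_Prototype build = (1 + 4·4 + 13)/6 = 30/6 = 5
te_User testing = (1 + 4·3 + 11)/6 = 24/6 = 4
te_Tooling = (5 + 4·9 + 13)/6 = 54/6 = 9
te_Supplier sourcing = (11 + 4·14 + 29)/6 = 96/6 = 16
te_Pilot run = (11 + 4·13 + 21)/6 = 84/6 = 14
te_QA = (2 + 4·3 + 10)/6 = 24/6 = 4
te_Packaging design = (1 + 4·6 + 17)/6 = 42/6 = 7
te_Regulatory filing = (3 + 4·8 + 13)/6 = 48/6 = 8

Forward pass:
ES_Market research = 0; EF_Market research = 10
ES_Concept design = 0; EF_Concept design = 2
ES_Prototype build = 0; EF_Prototype build = 5
ES_User testing = 0; EF_User testing = 4
ES_Tooling = max(EF_Prototype build=5, EF_User testing=4) = 5; EF_Tooling = 5+9 = 14
ES_Supplier sourcing = 4; EF_Supplier sourcing = 4+16 = 20
ES_Pilot run = 5; EF_Pilot run = 5+14 = 19
ES_QA = 10; EF_QA = 10+4 = 14
ES_Packaging design = 20; EF_Packaging design = 20+7 = 27
ES_Regulatory filing = max(EF_Concept design=2, EF_Tooling=14, EF_Pilot run=19, EF_QA=14, EF_Packaging design=27) = 27; EF_Regulatory filing = 27+8 = 35
Expected project duration μ = 35 days. Critical path: User testing → Supplier sourcing → Packaging design → Regulatory filing.

35 days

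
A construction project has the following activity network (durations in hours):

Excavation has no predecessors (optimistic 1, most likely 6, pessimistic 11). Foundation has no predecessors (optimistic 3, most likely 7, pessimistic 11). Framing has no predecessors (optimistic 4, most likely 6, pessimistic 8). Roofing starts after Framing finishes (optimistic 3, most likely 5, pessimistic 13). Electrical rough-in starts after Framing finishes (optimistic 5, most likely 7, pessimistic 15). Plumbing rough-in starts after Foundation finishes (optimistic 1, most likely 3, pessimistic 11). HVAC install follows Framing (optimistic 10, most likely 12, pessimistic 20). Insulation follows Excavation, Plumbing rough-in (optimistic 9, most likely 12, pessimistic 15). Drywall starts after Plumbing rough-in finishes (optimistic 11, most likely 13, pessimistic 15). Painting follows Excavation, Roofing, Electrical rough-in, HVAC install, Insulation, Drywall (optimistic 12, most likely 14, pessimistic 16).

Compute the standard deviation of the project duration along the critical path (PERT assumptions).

te_Excavation = (1 + 4·6 + 11)/6 = 36/6 = 6; σ²_Excavation = ((11−1)/6)² = 2.778
te_Foundation = (3 + 4·7 + 11)/6 = 42/6 = 7; σ²_Foundation = ((11−3)/6)² = 1.778
te_Framing = (4 + 4·6 + 8)/6 = 36/6 = 6; σ²_Framing = ((8−4)/6)² = 0.444
te_Roofing = (3 + 4·5 + 13)/6 = 36/6 = 6; σ²_Roofing = ((13−3)/6)² = 2.778
te_Electrical rough-in = (5 + 4·7 + 15)/6 = 48/6 = 8; σ²_Electrical rough-in = ((15−5)/6)² = 2.778
te_Plumbing rough-in = (1 + 4·3 + 11)/6 = 24/6 = 4; σ²_Plumbing rough-in = ((11−1)/6)² = 2.778
te_HVAC install = (10 + 4·12 + 20)/6 = 78/6 = 13; σ²_HVAC install = ((20−10)/6)² = 2.778
te_Insulation = (9 + 4·12 + 15)/6 = 72/6 = 12; σ²_Insulation = ((15−9)/6)² = 1.000
te_Drywall = (11 + 4·13 + 15)/6 = 78/6 = 13; σ²_Drywall = ((15−11)/6)² = 0.444
te_Painting = (12 + 4·14 + 16)/6 = 84/6 = 14; σ²_Painting = ((16−12)/6)² = 0.444

Forward pass:
ES_Excavation = 0; EF_Excavation = 6
ES_Foundation = 0; EF_Foundation = 7
ES_Framing = 0; EF_Framing = 6
ES_Roofing = 6; EF_Roofing = 6+6 = 12
ES_Electrical rough-in = 6; EF_Electrical rough-in = 6+8 = 14
ES_Plumbing rough-in = 7; EF_Plumbing rough-in = 7+4 = 11
ES_HVAC install = 6; EF_HVAC install = 6+13 = 19
ES_Insulation = max(EF_Excavation=6, EF_Plumbing rough-in=11) = 11; EF_Insulation = 11+12 = 23
ES_Drywall = 11; EF_Drywall = 11+13 = 24
ES_Painting = max(EF_Excavation=6, EF_Roofing=12, EF_Electrical rough-in=14, EF_HVAC install=19, EF_Insulation=23, EF_Drywall=24) = 24; EF_Painting = 24+14 = 38
Expected project duration μ = 38 hours. Critical path: Foundation → Plumbing rough-in → Drywall → Painting.

Variance along critical path = 1.778 + 2.778 + 0.444 + 0.444 = 5.444
σ = √5.444 = 2.333 hours

2.33 hours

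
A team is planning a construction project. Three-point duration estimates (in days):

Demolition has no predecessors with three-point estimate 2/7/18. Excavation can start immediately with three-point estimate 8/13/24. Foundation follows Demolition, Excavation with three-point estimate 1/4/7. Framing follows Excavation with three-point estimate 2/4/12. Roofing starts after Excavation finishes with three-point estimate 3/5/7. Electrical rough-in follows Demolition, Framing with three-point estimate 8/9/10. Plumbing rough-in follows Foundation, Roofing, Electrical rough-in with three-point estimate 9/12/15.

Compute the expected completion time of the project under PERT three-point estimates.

40 days

te_Demolition = (2 + 4·7 + 18)/6 = 48/6 = 8
te_Excavation = (8 + 4·13 + 24)/6 = 84/6 = 14
te_Foundation = (1 + 4·4 + 7)/6 = 24/6 = 4
te_Framing = (2 + 4·4 + 12)/6 = 30/6 = 5
te_Roofing = (3 + 4·5 + 7)/6 = 30/6 = 5
te_Electrical rough-in = (8 + 4·9 + 10)/6 = 54/6 = 9
te_Plumbing rough-in = (9 + 4·12 + 15)/6 = 72/6 = 12

Forward pass:
ES_Demolition = 0; EF_Demolition = 8
ES_Excavation = 0; EF_Excavation = 14
ES_Foundation = max(EF_Demolition=8, EF_Excavation=14) = 14; EF_Foundation = 14+4 = 18
ES_Framing = 14; EF_Framing = 14+5 = 19
ES_Roofing = 14; EF_Roofing = 14+5 = 19
ES_Electrical rough-in = max(EF_Demolition=8, EF_Framing=19) = 19; EF_Electrical rough-in = 19+9 = 28
ES_Plumbing rough-in = max(EF_Foundation=18, EF_Roofing=19, EF_Electrical rough-in=28) = 28; EF_Plumbing rough-in = 28+12 = 40
Expected project duration μ = 40 days. Critical path: Excavation → Framing → Electrical rough-in → Plumbing rough-in.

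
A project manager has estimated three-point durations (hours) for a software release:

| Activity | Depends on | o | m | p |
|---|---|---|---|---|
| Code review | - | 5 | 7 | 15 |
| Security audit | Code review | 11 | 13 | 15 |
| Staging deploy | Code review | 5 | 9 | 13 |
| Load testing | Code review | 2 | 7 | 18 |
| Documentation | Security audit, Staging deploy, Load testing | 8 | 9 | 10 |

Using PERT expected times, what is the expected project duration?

30 hours

te_Code review = (5 + 4·7 + 15)/6 = 48/6 = 8
te_Security audit = (11 + 4·13 + 15)/6 = 78/6 = 13
te_Staging deploy = (5 + 4·9 + 13)/6 = 54/6 = 9
te_Load testing = (2 + 4·7 + 18)/6 = 48/6 = 8
te_Documentation = (8 + 4·9 + 10)/6 = 54/6 = 9

Forward pass:
ES_Code review = 0; EF_Code review = 8
ES_Security audit = 8; EF_Security audit = 8+13 = 21
ES_Staging deploy = 8; EF_Staging deploy = 8+9 = 17
ES_Load testing = 8; EF_Load testing = 8+8 = 16
ES_Documentation = max(EF_Security audit=21, EF_Staging deploy=17, EF_Load testing=16) = 21; EF_Documentation = 21+9 = 30
Expected project duration μ = 30 hours. Critical path: Code review → Security audit → Documentation.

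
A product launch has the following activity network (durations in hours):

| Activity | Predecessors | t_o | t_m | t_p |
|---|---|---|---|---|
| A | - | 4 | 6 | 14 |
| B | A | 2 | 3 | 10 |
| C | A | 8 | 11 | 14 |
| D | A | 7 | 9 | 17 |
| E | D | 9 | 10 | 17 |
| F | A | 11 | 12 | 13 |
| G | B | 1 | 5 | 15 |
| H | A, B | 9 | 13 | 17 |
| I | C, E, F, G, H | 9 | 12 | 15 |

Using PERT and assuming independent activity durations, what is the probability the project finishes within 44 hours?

0.917

te_A = (4 + 4·6 + 14)/6 = 42/6 = 7; σ²_A = ((14−4)/6)² = 2.778
te_B = (2 + 4·3 + 10)/6 = 24/6 = 4; σ²_B = ((10−2)/6)² = 1.778
te_C = (8 + 4·11 + 14)/6 = 66/6 = 11; σ²_C = ((14−8)/6)² = 1.000
te_D = (7 + 4·9 + 17)/6 = 60/6 = 10; σ²_D = ((17−7)/6)² = 2.778
te_E = (9 + 4·10 + 17)/6 = 66/6 = 11; σ²_E = ((17−9)/6)² = 1.778
te_F = (11 + 4·12 + 13)/6 = 72/6 = 12; σ²_F = ((13−11)/6)² = 0.111
te_G = (1 + 4·5 + 15)/6 = 36/6 = 6; σ²_G = ((15−1)/6)² = 5.444
te_H = (9 + 4·13 + 17)/6 = 78/6 = 13; σ²_H = ((17−9)/6)² = 1.778
te_I = (9 + 4·12 + 15)/6 = 72/6 = 12; σ²_I = ((15−9)/6)² = 1.000

Forward pass:
ES_A = 0; EF_A = 7
ES_B = 7; EF_B = 7+4 = 11
ES_C = 7; EF_C = 7+11 = 18
ES_D = 7; EF_D = 7+10 = 17
ES_E = 17; EF_E = 17+11 = 28
ES_F = 7; EF_F = 7+12 = 19
ES_G = 11; EF_G = 11+6 = 17
ES_H = max(EF_A=7, EF_B=11) = 11; EF_H = 11+13 = 24
ES_I = max(EF_C=18, EF_E=28, EF_F=19, EF_G=17, EF_H=24) = 28; EF_I = 28+12 = 40
Expected project duration μ = 40 hours. Critical path: A → D → E → I.

Variance along critical path = 2.778 + 2.778 + 1.778 + 1.000 = 8.333; σ = √8.333 = 2.887 hours.
Z = (44 − 40) / 2.887 = 1.386
P(T ≤ 44) = Φ(1.386) ≈ 0.917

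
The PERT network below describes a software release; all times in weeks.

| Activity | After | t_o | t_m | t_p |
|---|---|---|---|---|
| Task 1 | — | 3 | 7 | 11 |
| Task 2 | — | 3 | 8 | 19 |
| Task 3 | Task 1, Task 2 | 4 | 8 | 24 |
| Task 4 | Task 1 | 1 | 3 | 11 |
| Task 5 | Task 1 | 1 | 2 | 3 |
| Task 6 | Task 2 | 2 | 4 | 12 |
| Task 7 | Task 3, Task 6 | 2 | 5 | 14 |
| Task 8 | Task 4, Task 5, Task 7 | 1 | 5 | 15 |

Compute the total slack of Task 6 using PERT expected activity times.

5 weeks

te_Task 1 = (3 + 4·7 + 11)/6 = 42/6 = 7
te_Task 2 = (3 + 4·8 + 19)/6 = 54/6 = 9
te_Task 3 = (4 + 4·8 + 24)/6 = 60/6 = 10
te_Task 4 = (1 + 4·3 + 11)/6 = 24/6 = 4
te_Task 5 = (1 + 4·2 + 3)/6 = 12/6 = 2
te_Task 6 = (2 + 4·4 + 12)/6 = 30/6 = 5
te_Task 7 = (2 + 4·5 + 14)/6 = 36/6 = 6
te_Task 8 = (1 + 4·5 + 15)/6 = 36/6 = 6

Forward pass:
ES_Task 1 = 0; EF_Task 1 = 7
ES_Task 2 = 0; EF_Task 2 = 9
ES_Task 3 = max(EF_Task 1=7, EF_Task 2=9) = 9; EF_Task 3 = 9+10 = 19
ES_Task 4 = 7; EF_Task 4 = 7+4 = 11
ES_Task 5 = 7; EF_Task 5 = 7+2 = 9
ES_Task 6 = 9; EF_Task 6 = 9+5 = 14
ES_Task 7 = max(EF_Task 3=19, EF_Task 6=14) = 19; EF_Task 7 = 19+6 = 25
ES_Task 8 = max(EF_Task 4=11, EF_Task 5=9, EF_Task 7=25) = 25; EF_Task 8 = 25+6 = 31
Expected project duration μ = 31 weeks. Critical path: Task 2 → Task 3 → Task 7 → Task 8.

Backward pass:
LF_Task 8 = 31; LS_Task 8 = 31−6 = 25
LF_Task 7 = LS_Task 8 = 25; LS_Task 7 = 25−6 = 19
LF_Task 6 = LS_Task 7 = 19; LS_Task 6 = 19−5 = 14
LF_Task 5 = LS_Task 8 = 25; LS_Task 5 = 25−2 = 23
LF_Task 4 = LS_Task 8 = 25; LS_Task 4 = 25−4 = 21
LF_Task 3 = LS_Task 7 = 19; LS_Task 3 = 19−10 = 9
LF_Task 2 = min(LS_Task 3=9, LS_Task 6=14) = 9; LS_Task 2 = 9−9 = 0
LF_Task 1 = min(LS_Task 3=9, LS_Task 4=21, LS_Task 5=23) = 9; LS_Task 1 = 9−7 = 2
Slack_Task 6 = LS_Task 6 − ES_Task 6 = 14 − 9 = 5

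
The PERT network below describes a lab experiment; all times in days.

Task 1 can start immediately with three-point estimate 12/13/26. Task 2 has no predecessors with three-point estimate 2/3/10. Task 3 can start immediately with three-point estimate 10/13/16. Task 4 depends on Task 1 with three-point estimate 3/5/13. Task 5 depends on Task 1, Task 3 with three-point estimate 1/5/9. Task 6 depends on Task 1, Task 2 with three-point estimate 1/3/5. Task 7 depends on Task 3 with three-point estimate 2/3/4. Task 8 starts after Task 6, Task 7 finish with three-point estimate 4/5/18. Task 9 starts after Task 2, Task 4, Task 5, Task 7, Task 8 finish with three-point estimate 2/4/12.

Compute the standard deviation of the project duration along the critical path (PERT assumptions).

te_Task 1 = (12 + 4·13 + 26)/6 = 90/6 = 15; σ²_Task 1 = ((26−12)/6)² = 5.444
te_Task 2 = (2 + 4·3 + 10)/6 = 24/6 = 4; σ²_Task 2 = ((10−2)/6)² = 1.778
te_Task 3 = (10 + 4·13 + 16)/6 = 78/6 = 13; σ²_Task 3 = ((16−10)/6)² = 1.000
te_Task 4 = (3 + 4·5 + 13)/6 = 36/6 = 6; σ²_Task 4 = ((13−3)/6)² = 2.778
te_Task 5 = (1 + 4·5 + 9)/6 = 30/6 = 5; σ²_Task 5 = ((9−1)/6)² = 1.778
te_Task 6 = (1 + 4·3 + 5)/6 = 18/6 = 3; σ²_Task 6 = ((5−1)/6)² = 0.444
te_Task 7 = (2 + 4·3 + 4)/6 = 18/6 = 3; σ²_Task 7 = ((4−2)/6)² = 0.111
te_Task 8 = (4 + 4·5 + 18)/6 = 42/6 = 7; σ²_Task 8 = ((18−4)/6)² = 5.444
te_Task 9 = (2 + 4·4 + 12)/6 = 30/6 = 5; σ²_Task 9 = ((12−2)/6)² = 2.778

Forward pass:
ES_Task 1 = 0; EF_Task 1 = 15
ES_Task 2 = 0; EF_Task 2 = 4
ES_Task 3 = 0; EF_Task 3 = 13
ES_Task 4 = 15; EF_Task 4 = 15+6 = 21
ES_Task 5 = max(EF_Task 1=15, EF_Task 3=13) = 15; EF_Task 5 = 15+5 = 20
ES_Task 6 = max(EF_Task 1=15, EF_Task 2=4) = 15; EF_Task 6 = 15+3 = 18
ES_Task 7 = 13; EF_Task 7 = 13+3 = 16
ES_Task 8 = max(EF_Task 6=18, EF_Task 7=16) = 18; EF_Task 8 = 18+7 = 25
ES_Task 9 = max(EF_Task 2=4, EF_Task 4=21, EF_Task 5=20, EF_Task 7=16, EF_Task 8=25) = 25; EF_Task 9 = 25+5 = 30
Expected project duration μ = 30 days. Critical path: Task 1 → Task 6 → Task 8 → Task 9.

Variance along critical path = 5.444 + 0.444 + 5.444 + 2.778 = 14.111
σ = √14.111 = 3.756 days

3.76 days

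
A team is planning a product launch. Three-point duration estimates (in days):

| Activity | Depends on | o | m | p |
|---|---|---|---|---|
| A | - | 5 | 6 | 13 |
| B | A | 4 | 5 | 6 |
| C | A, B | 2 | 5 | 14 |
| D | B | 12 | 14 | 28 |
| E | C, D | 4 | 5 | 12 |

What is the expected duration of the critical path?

34 days

te_A = (5 + 4·6 + 13)/6 = 42/6 = 7
te_B = (4 + 4·5 + 6)/6 = 30/6 = 5
te_C = (2 + 4·5 + 14)/6 = 36/6 = 6
te_D = (12 + 4·14 + 28)/6 = 96/6 = 16
te_E = (4 + 4·5 + 12)/6 = 36/6 = 6

Forward pass:
ES_A = 0; EF_A = 7
ES_B = 7; EF_B = 7+5 = 12
ES_C = max(EF_A=7, EF_B=12) = 12; EF_C = 12+6 = 18
ES_D = 12; EF_D = 12+16 = 28
ES_E = max(EF_C=18, EF_D=28) = 28; EF_E = 28+6 = 34
Expected project duration μ = 34 days. Critical path: A → B → D → E.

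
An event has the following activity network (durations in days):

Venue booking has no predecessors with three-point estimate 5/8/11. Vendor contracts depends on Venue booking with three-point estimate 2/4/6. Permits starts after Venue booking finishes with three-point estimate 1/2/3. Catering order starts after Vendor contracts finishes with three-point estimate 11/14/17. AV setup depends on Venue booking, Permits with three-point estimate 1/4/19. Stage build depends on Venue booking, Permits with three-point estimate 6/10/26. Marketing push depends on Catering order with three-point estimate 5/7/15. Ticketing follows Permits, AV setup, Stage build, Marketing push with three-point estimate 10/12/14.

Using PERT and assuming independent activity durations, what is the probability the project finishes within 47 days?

te_Venue booking = (5 + 4·8 + 11)/6 = 48/6 = 8; σ²_Venue booking = ((11−5)/6)² = 1.000
te_Vendor contracts = (2 + 4·4 + 6)/6 = 24/6 = 4; σ²_Vendor contracts = ((6−2)/6)² = 0.444
te_Permits = (1 + 4·2 + 3)/6 = 12/6 = 2; σ²_Permits = ((3−1)/6)² = 0.111
te_Catering order = (11 + 4·14 + 17)/6 = 84/6 = 14; σ²_Catering order = ((17−11)/6)² = 1.000
te_AV setup = (1 + 4·4 + 19)/6 = 36/6 = 6; σ²_AV setup = ((19−1)/6)² = 9.000
te_Stage build = (6 + 4·10 + 26)/6 = 72/6 = 12; σ²_Stage build = ((26−6)/6)² = 11.111
te_Marketing push = (5 + 4·7 + 15)/6 = 48/6 = 8; σ²_Marketing push = ((15−5)/6)² = 2.778
te_Ticketing = (10 + 4·12 + 14)/6 = 72/6 = 12; σ²_Ticketing = ((14−10)/6)² = 0.444

Forward pass:
ES_Venue booking = 0; EF_Venue booking = 8
ES_Vendor contracts = 8; EF_Vendor contracts = 8+4 = 12
ES_Permits = 8; EF_Permits = 8+2 = 10
ES_Catering order = 12; EF_Catering order = 12+14 = 26
ES_AV setup = max(EF_Venue booking=8, EF_Permits=10) = 10; EF_AV setup = 10+6 = 16
ES_Stage build = max(EF_Venue booking=8, EF_Permits=10) = 10; EF_Stage build = 10+12 = 22
ES_Marketing push = 26; EF_Marketing push = 26+8 = 34
ES_Ticketing = max(EF_Permits=10, EF_AV setup=16, EF_Stage build=22, EF_Marketing push=34) = 34; EF_Ticketing = 34+12 = 46
Expected project duration μ = 46 days. Critical path: Venue booking → Vendor contracts → Catering order → Marketing push → Ticketing.

Variance along critical path = 1.000 + 0.444 + 1.000 + 2.778 + 0.444 = 5.667; σ = √5.667 = 2.380 days.
Z = (47 − 46) / 2.380 = 0.420
P(T ≤ 47) = Φ(0.420) ≈ 0.663

0.663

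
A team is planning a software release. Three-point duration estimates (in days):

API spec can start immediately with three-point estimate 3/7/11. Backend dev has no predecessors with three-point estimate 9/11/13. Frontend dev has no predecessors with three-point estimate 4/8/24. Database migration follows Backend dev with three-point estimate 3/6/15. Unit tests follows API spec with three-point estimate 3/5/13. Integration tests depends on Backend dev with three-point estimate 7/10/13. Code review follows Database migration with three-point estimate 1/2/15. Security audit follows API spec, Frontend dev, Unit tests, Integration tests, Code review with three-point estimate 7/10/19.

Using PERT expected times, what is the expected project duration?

te_API spec = (3 + 4·7 + 11)/6 = 42/6 = 7
te_Backend dev = (9 + 4·11 + 13)/6 = 66/6 = 11
te_Frontend dev = (4 + 4·8 + 24)/6 = 60/6 = 10
te_Database migration = (3 + 4·6 + 15)/6 = 42/6 = 7
te_Unit tests = (3 + 4·5 + 13)/6 = 36/6 = 6
te_Integration tests = (7 + 4·10 + 13)/6 = 60/6 = 10
te_Code review = (1 + 4·2 + 15)/6 = 24/6 = 4
te_Security audit = (7 + 4·10 + 19)/6 = 66/6 = 11

Forward pass:
ES_API spec = 0; EF_API spec = 7
ES_Backend dev = 0; EF_Backend dev = 11
ES_Frontend dev = 0; EF_Frontend dev = 10
ES_Database migration = 11; EF_Database migration = 11+7 = 18
ES_Unit tests = 7; EF_Unit tests = 7+6 = 13
ES_Integration tests = 11; EF_Integration tests = 11+10 = 21
ES_Code review = 18; EF_Code review = 18+4 = 22
ES_Security audit = max(EF_API spec=7, EF_Frontend dev=10, EF_Unit tests=13, EF_Integration tests=21, EF_Code review=22) = 22; EF_Security audit = 22+11 = 33
Expected project duration μ = 33 days. Critical path: Backend dev → Database migration → Code review → Security audit.

33 days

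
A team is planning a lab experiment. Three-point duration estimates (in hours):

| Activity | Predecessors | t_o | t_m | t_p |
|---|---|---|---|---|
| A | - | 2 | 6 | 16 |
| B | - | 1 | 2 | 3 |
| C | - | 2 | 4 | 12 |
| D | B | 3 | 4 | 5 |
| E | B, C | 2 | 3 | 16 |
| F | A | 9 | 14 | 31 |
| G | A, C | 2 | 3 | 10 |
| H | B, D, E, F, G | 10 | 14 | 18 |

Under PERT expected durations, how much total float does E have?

13 hours

te_A = (2 + 4·6 + 16)/6 = 42/6 = 7
te_B = (1 + 4·2 + 3)/6 = 12/6 = 2
te_C = (2 + 4·4 + 12)/6 = 30/6 = 5
te_D = (3 + 4·4 + 5)/6 = 24/6 = 4
te_E = (2 + 4·3 + 16)/6 = 30/6 = 5
te_F = (9 + 4·14 + 31)/6 = 96/6 = 16
te_G = (2 + 4·3 + 10)/6 = 24/6 = 4
te_H = (10 + 4·14 + 18)/6 = 84/6 = 14

Forward pass:
ES_A = 0; EF_A = 7
ES_B = 0; EF_B = 2
ES_C = 0; EF_C = 5
ES_D = 2; EF_D = 2+4 = 6
ES_E = max(EF_B=2, EF_C=5) = 5; EF_E = 5+5 = 10
ES_F = 7; EF_F = 7+16 = 23
ES_G = max(EF_A=7, EF_C=5) = 7; EF_G = 7+4 = 11
ES_H = max(EF_B=2, EF_D=6, EF_E=10, EF_F=23, EF_G=11) = 23; EF_H = 23+14 = 37
Expected project duration μ = 37 hours. Critical path: A → F → H.

Backward pass:
LF_H = 37; LS_H = 37−14 = 23
LF_G = LS_H = 23; LS_G = 23−4 = 19
LF_F = LS_H = 23; LS_F = 23−16 = 7
LF_E = LS_H = 23; LS_E = 23−5 = 18
LF_D = LS_H = 23; LS_D = 23−4 = 19
LF_C = min(LS_E=18, LS_G=19) = 18; LS_C = 18−5 = 13
LF_B = min(LS_D=19, LS_E=18, LS_H=23) = 18; LS_B = 18−2 = 16
LF_A = min(LS_F=7, LS_G=19) = 7; LS_A = 7−7 = 0
Slack_E = LS_E − ES_E = 18 − 5 = 13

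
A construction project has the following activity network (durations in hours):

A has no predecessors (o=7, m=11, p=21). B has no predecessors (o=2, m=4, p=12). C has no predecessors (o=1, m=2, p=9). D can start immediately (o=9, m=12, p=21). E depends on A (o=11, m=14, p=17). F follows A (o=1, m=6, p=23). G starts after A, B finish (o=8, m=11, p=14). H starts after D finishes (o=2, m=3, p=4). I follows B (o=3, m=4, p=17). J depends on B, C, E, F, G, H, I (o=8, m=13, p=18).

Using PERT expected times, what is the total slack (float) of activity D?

te_A = (7 + 4·11 + 21)/6 = 72/6 = 12
te_B = (2 + 4·4 + 12)/6 = 30/6 = 5
te_C = (1 + 4·2 + 9)/6 = 18/6 = 3
te_D = (9 + 4·12 + 21)/6 = 78/6 = 13
te_E = (11 + 4·14 + 17)/6 = 84/6 = 14
te_F = (1 + 4·6 + 23)/6 = 48/6 = 8
te_G = (8 + 4·11 + 14)/6 = 66/6 = 11
te_H = (2 + 4·3 + 4)/6 = 18/6 = 3
te_I = (3 + 4·4 + 17)/6 = 36/6 = 6
te_J = (8 + 4·13 + 18)/6 = 78/6 = 13

Forward pass:
ES_A = 0; EF_A = 12
ES_B = 0; EF_B = 5
ES_C = 0; EF_C = 3
ES_D = 0; EF_D = 13
ES_E = 12; EF_E = 12+14 = 26
ES_F = 12; EF_F = 12+8 = 20
ES_G = max(EF_A=12, EF_B=5) = 12; EF_G = 12+11 = 23
ES_H = 13; EF_H = 13+3 = 16
ES_I = 5; EF_I = 5+6 = 11
ES_J = max(EF_B=5, EF_C=3, EF_E=26, EF_F=20, EF_G=23, EF_H=16, EF_I=11) = 26; EF_J = 26+13 = 39
Expected project duration μ = 39 hours. Critical path: A → E → J.

Backward pass:
LF_J = 39; LS_J = 39−13 = 26
LF_I = LS_J = 26; LS_I = 26−6 = 20
LF_H = LS_J = 26; LS_H = 26−3 = 23
LF_G = LS_J = 26; LS_G = 26−11 = 15
LF_F = LS_J = 26; LS_F = 26−8 = 18
LF_E = LS_J = 26; LS_E = 26−14 = 12
LF_D = LS_H = 23; LS_D = 23−13 = 10
LF_C = LS_J = 26; LS_C = 26−3 = 23
LF_B = min(LS_G=15, LS_I=20, LS_J=26) = 15; LS_B = 15−5 = 10
LF_A = min(LS_E=12, LS_F=18, LS_G=15) = 12; LS_A = 12−12 = 0
Slack_D = LS_D − ES_D = 10 − 0 = 10

10 hours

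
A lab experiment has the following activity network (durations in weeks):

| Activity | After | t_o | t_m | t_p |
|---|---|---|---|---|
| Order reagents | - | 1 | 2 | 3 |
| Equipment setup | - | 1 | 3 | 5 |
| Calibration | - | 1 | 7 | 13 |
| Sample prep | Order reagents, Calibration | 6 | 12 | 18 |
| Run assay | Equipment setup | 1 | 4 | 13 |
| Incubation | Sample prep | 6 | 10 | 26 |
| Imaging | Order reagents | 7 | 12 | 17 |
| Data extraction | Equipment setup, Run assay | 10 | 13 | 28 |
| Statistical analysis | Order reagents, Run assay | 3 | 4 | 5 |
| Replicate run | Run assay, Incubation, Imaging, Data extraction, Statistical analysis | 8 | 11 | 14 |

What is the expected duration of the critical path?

42 weeks

te_Order reagents = (1 + 4·2 + 3)/6 = 12/6 = 2
te_Equipment setup = (1 + 4·3 + 5)/6 = 18/6 = 3
te_Calibration = (1 + 4·7 + 13)/6 = 42/6 = 7
te_Sample prep = (6 + 4·12 + 18)/6 = 72/6 = 12
te_Run assay = (1 + 4·4 + 13)/6 = 30/6 = 5
te_Incubation = (6 + 4·10 + 26)/6 = 72/6 = 12
te_Imaging = (7 + 4·12 + 17)/6 = 72/6 = 12
te_Data extraction = (10 + 4·13 + 28)/6 = 90/6 = 15
te_Statistical analysis = (3 + 4·4 + 5)/6 = 24/6 = 4
te_Replicate run = (8 + 4·11 + 14)/6 = 66/6 = 11

Forward pass:
ES_Order reagents = 0; EF_Order reagents = 2
ES_Equipment setup = 0; EF_Equipment setup = 3
ES_Calibration = 0; EF_Calibration = 7
ES_Sample prep = max(EF_Order reagents=2, EF_Calibration=7) = 7; EF_Sample prep = 7+12 = 19
ES_Run assay = 3; EF_Run assay = 3+5 = 8
ES_Incubation = 19; EF_Incubation = 19+12 = 31
ES_Imaging = 2; EF_Imaging = 2+12 = 14
ES_Data extraction = max(EF_Equipment setup=3, EF_Run assay=8) = 8; EF_Data extraction = 8+15 = 23
ES_Statistical analysis = max(EF_Order reagents=2, EF_Run assay=8) = 8; EF_Statistical analysis = 8+4 = 12
ES_Replicate run = max(EF_Run assay=8, EF_Incubation=31, EF_Imaging=14, EF_Data extraction=23, EF_Statistical analysis=12) = 31; EF_Replicate run = 31+11 = 42
Expected project duration μ = 42 weeks. Critical path: Calibration → Sample prep → Incubation → Replicate run.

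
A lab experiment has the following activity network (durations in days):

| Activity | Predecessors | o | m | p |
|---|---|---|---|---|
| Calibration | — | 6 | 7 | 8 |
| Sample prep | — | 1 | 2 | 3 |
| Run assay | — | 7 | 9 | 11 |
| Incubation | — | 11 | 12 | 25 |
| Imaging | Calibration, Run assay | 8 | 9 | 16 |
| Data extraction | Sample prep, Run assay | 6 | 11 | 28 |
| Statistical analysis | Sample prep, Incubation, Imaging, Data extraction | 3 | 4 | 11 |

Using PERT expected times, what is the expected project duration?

te_Calibration = (6 + 4·7 + 8)/6 = 42/6 = 7
te_Sample prep = (1 + 4·2 + 3)/6 = 12/6 = 2
te_Run assay = (7 + 4·9 + 11)/6 = 54/6 = 9
te_Incubation = (11 + 4·12 + 25)/6 = 84/6 = 14
te_Imaging = (8 + 4·9 + 16)/6 = 60/6 = 10
te_Data extraction = (6 + 4·11 + 28)/6 = 78/6 = 13
te_Statistical analysis = (3 + 4·4 + 11)/6 = 30/6 = 5

Forward pass:
ES_Calibration = 0; EF_Calibration = 7
ES_Sample prep = 0; EF_Sample prep = 2
ES_Run assay = 0; EF_Run assay = 9
ES_Incubation = 0; EF_Incubation = 14
ES_Imaging = max(EF_Calibration=7, EF_Run assay=9) = 9; EF_Imaging = 9+10 = 19
ES_Data extraction = max(EF_Sample prep=2, EF_Run assay=9) = 9; EF_Data extraction = 9+13 = 22
ES_Statistical analysis = max(EF_Sample prep=2, EF_Incubation=14, EF_Imaging=19, EF_Data extraction=22) = 22; EF_Statistical analysis = 22+5 = 27
Expected project duration μ = 27 days. Critical path: Run assay → Data extraction → Statistical analysis.

27 days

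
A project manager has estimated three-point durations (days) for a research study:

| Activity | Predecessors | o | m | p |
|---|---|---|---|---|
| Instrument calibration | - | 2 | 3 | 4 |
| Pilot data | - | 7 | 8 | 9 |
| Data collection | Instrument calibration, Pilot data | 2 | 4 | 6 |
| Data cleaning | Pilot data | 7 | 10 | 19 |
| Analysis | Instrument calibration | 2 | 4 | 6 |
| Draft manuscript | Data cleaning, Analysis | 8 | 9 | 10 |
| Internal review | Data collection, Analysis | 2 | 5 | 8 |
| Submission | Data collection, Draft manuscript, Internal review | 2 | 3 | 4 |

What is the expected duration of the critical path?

te_Instrument calibration = (2 + 4·3 + 4)/6 = 18/6 = 3
te_Pilot data = (7 + 4·8 + 9)/6 = 48/6 = 8
te_Data collection = (2 + 4·4 + 6)/6 = 24/6 = 4
te_Data cleaning = (7 + 4·10 + 19)/6 = 66/6 = 11
te_Analysis = (2 + 4·4 + 6)/6 = 24/6 = 4
te_Draft manuscript = (8 + 4·9 + 10)/6 = 54/6 = 9
te_Internal review = (2 + 4·5 + 8)/6 = 30/6 = 5
te_Submission = (2 + 4·3 + 4)/6 = 18/6 = 3

Forward pass:
ES_Instrument calibration = 0; EF_Instrument calibration = 3
ES_Pilot data = 0; EF_Pilot data = 8
ES_Data collection = max(EF_Instrument calibration=3, EF_Pilot data=8) = 8; EF_Data collection = 8+4 = 12
ES_Data cleaning = 8; EF_Data cleaning = 8+11 = 19
ES_Analysis = 3; EF_Analysis = 3+4 = 7
ES_Draft manuscript = max(EF_Data cleaning=19, EF_Analysis=7) = 19; EF_Draft manuscript = 19+9 = 28
ES_Internal review = max(EF_Data collection=12, EF_Analysis=7) = 12; EF_Internal review = 12+5 = 17
ES_Submission = max(EF_Data collection=12, EF_Draft manuscript=28, EF_Internal review=17) = 28; EF_Submission = 28+3 = 31
Expected project duration μ = 31 days. Critical path: Pilot data → Data cleaning → Draft manuscript → Submission.

31 days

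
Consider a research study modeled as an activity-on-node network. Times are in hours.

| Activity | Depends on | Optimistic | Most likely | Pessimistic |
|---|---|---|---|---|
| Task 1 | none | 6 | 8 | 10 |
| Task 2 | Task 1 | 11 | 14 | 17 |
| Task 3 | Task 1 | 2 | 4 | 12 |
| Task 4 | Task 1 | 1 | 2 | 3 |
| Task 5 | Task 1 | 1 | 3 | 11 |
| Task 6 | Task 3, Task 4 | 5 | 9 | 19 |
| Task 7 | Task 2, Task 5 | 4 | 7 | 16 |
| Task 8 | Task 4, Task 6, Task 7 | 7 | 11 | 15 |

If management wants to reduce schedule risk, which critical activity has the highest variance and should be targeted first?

te_Task 1 = (6 + 4·8 + 10)/6 = 48/6 = 8; σ²_Task 1 = ((10−6)/6)² = 0.444
te_Task 2 = (11 + 4·14 + 17)/6 = 84/6 = 14; σ²_Task 2 = ((17−11)/6)² = 1.000
te_Task 3 = (2 + 4·4 + 12)/6 = 30/6 = 5; σ²_Task 3 = ((12−2)/6)² = 2.778
te_Task 4 = (1 + 4·2 + 3)/6 = 12/6 = 2; σ²_Task 4 = ((3−1)/6)² = 0.111
te_Task 5 = (1 + 4·3 + 11)/6 = 24/6 = 4; σ²_Task 5 = ((11−1)/6)² = 2.778
te_Task 6 = (5 + 4·9 + 19)/6 = 60/6 = 10; σ²_Task 6 = ((19−5)/6)² = 5.444
te_Task 7 = (4 + 4·7 + 16)/6 = 48/6 = 8; σ²_Task 7 = ((16−4)/6)² = 4.000
te_Task 8 = (7 + 4·11 + 15)/6 = 66/6 = 11; σ²_Task 8 = ((15−7)/6)² = 1.778

Forward pass:
ES_Task 1 = 0; EF_Task 1 = 8
ES_Task 2 = 8; EF_Task 2 = 8+14 = 22
ES_Task 3 = 8; EF_Task 3 = 8+5 = 13
ES_Task 4 = 8; EF_Task 4 = 8+2 = 10
ES_Task 5 = 8; EF_Task 5 = 8+4 = 12
ES_Task 6 = max(EF_Task 3=13, EF_Task 4=10) = 13; EF_Task 6 = 13+10 = 23
ES_Task 7 = max(EF_Task 2=22, EF_Task 5=12) = 22; EF_Task 7 = 22+8 = 30
ES_Task 8 = max(EF_Task 4=10, EF_Task 6=23, EF_Task 7=30) = 30; EF_Task 8 = 30+11 = 41
Expected project duration μ = 41 hours. Critical path: Task 1 → Task 2 → Task 7 → Task 8.

Variances on critical path: σ²_Task 1=0.444, σ²_Task 2=1.000, σ²_Task 7=4.000, σ²_Task 8=1.778.
Largest is σ²_Task 7 = 4.000.

Task 7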